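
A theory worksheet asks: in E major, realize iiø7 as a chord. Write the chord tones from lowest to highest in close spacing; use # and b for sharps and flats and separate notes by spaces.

iiø7 is the half-diminished supertonic seventh, borrowed from the parallel minor. In E major that root is F#.
So the chord is F#-A-C-E, a half-diminished seventh chord.

F# A C E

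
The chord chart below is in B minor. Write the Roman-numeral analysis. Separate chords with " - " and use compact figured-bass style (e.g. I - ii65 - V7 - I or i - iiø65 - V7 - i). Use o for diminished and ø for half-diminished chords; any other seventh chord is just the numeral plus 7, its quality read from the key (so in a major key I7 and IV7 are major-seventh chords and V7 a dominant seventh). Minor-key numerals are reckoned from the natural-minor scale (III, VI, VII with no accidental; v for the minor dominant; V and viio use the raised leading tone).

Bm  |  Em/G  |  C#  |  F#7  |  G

i - iv6 - V/V - V7 - VI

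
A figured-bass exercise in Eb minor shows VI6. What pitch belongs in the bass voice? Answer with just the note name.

Eb

VI in Eb minor has root Cb; the chord is Cb-Eb-Gb.
The figure 6 means first inversion — the third is in the bass.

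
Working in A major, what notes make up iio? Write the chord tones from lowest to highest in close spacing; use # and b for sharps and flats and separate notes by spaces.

B D F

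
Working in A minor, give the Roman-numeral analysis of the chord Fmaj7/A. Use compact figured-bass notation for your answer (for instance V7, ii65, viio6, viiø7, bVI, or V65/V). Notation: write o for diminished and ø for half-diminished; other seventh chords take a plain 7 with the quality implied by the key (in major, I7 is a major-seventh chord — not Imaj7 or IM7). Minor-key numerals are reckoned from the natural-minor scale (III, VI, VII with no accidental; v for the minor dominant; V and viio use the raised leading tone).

VI65

The pitches F-A-C-E form a major seventh chord rooted on F.
F is scale degree 6 in A minor, and a major seventh chord on that degree is written VI7.
With A in the bass the chord is in first inversion, so the figured bass is 65.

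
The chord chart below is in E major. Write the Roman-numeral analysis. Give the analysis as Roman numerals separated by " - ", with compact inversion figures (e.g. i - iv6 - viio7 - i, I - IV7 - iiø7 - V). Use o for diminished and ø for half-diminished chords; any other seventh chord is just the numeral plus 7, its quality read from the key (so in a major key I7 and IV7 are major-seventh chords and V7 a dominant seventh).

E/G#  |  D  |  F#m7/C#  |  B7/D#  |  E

I6 - bVII - ii43 - V65 - I

E/G#: root E is the tonic; major triad there is I6.
D: D with this quality isn't in the key; it's bVII, borrowed from the parallel minor.
F#m7/C#: root F# is the supertonic; minor seventh chord there is ii43.
B7/D#: dominant seventh chord on B = scale degree 5 → V65.
E: major triad on E = scale degree 1 → I.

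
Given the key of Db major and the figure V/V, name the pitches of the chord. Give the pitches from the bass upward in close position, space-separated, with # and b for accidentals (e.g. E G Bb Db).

V/V is a secondary dominant — the dominant triad of V. V in Db major is Ab, so the applied chord's root is Eb, a perfect fifth above.
Building a major triad on Eb gives Eb-G-Bb.

Eb G Bb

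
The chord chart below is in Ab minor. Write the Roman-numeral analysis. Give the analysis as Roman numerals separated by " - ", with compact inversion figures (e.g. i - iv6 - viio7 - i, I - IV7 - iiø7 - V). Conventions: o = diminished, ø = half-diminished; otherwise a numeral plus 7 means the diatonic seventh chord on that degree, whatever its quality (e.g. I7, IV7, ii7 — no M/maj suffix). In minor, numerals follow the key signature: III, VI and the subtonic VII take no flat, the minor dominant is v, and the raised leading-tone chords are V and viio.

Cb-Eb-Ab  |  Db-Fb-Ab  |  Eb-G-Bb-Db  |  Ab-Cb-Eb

Cb-Eb-Ab: minor triad on Ab = scale degree 1 → i6.
Db-Fb-Ab: minor triad on Db = scale degree 4 → iv.
Eb-G-Bb-Db: root Eb is the dominant; dominant seventh chord there is V7.
Ab-Cb-Eb: root Ab is the tonic; minor triad there is i.

i6 - iv - V7 - i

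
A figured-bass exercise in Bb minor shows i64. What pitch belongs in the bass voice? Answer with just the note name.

i in Bb minor has root Bb; the chord is Bb-Db-F.
The figure 64 means second inversion — the fifth is in the bass.

F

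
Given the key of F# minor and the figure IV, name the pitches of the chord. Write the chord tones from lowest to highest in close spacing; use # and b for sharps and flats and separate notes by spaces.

B D# F#

IV is the major subdominant, borrowed from the parallel major. In F# minor that root is B.
So the chord is B-D#-F#, a major triad.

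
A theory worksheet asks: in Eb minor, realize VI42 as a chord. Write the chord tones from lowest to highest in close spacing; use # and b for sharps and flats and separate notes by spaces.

Bb Cb Eb Gb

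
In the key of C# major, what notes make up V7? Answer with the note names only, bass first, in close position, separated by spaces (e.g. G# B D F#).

G# B# D# F#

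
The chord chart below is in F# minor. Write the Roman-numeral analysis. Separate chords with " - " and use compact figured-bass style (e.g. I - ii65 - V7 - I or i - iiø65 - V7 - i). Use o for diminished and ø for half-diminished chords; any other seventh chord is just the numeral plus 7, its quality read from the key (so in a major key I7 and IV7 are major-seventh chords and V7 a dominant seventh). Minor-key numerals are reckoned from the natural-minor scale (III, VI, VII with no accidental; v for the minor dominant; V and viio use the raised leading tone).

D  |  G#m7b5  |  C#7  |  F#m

VI - iiø7 - V7 - i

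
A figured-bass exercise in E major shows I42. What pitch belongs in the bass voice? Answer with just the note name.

D#

I in E major has root E; the chord is E-G#-B-D#.
The figure 42 means third inversion — the seventh is in the bass.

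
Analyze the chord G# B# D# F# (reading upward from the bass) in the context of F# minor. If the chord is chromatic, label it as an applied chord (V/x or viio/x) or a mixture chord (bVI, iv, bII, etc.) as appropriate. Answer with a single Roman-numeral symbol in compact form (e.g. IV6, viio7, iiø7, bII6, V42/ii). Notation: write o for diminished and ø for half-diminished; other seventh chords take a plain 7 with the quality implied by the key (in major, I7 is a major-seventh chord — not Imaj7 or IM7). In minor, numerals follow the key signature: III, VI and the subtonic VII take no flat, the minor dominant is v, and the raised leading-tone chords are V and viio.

V7/V

Stacked in thirds the chord is G#-B#-D#-F#: a dominant seventh chord on G#.
G# is not a diatonic chord root with this quality in F# minor, but it lies a perfect fifth above C# (V), so the chord functions as an applied dominant of V.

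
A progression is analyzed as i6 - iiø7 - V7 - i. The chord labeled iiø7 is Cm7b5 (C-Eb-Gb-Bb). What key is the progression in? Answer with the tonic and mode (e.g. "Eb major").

iiø7 is given as C-Eb-Gb-Bb — a half-diminished seventh chord with root C.
iiø7 on C implies C is the supertonic; that puts the tonic at Bb, and the lowercase numeral fits minor mode.

Bb minor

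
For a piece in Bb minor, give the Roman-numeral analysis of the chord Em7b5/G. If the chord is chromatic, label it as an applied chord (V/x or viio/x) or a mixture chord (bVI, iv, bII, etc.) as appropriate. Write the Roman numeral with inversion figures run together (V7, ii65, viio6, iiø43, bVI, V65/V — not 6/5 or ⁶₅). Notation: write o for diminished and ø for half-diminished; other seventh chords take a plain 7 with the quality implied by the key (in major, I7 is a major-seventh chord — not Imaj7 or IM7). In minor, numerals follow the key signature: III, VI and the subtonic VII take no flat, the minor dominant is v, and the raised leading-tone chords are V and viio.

viiø65/V

The pitches E-G-Bb-D form a half-diminished seventh chord rooted on E.
E sits a half step below F (V in Bb minor); a diminished chord there is the applied leading-tone chord of V.
With G in the bass the chord is in first inversion, so the figured bass is 65.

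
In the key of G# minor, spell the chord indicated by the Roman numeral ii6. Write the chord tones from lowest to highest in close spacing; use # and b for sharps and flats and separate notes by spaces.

C# E# A#

ii6 is the minor supertonic, borrowed from the parallel major (the Dorian ii). In G# minor that root is A#.
So the chord is A#-C#-E#, a minor triad.
With the 6 figure the chord is in first inversion; from the bass C# upward in close position it reads C#-E#-A#.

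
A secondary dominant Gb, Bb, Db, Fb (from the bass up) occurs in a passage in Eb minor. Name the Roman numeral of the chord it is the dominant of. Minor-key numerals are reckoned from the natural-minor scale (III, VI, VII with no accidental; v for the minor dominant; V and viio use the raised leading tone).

VI

The chord is a dominant seventh chord on Gb.
A dominant resolves down a perfect fifth: Gb → Cb. In Eb minor, Cb is scale degree 6, i.e. VI.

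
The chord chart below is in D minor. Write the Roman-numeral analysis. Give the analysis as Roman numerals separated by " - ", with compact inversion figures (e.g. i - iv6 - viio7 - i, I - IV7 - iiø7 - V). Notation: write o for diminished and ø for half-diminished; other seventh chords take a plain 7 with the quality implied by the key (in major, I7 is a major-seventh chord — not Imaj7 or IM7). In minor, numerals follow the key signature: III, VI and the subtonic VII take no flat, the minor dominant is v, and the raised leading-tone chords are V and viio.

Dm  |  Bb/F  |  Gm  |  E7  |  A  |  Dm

i - VI64 - iv - V7/V - V - i

Dm: minor triad on D = scale degree 1 → i.
Bb/F: major triad on Bb = scale degree 6 → VI64.
Gm: minor triad on G = scale degree 4 → iv.
E7 is the secondary dominant of V (dominant seventh chord on E): V7/V.
A has root A, degree 5 in D minor, so V.
Dm: root D is the tonic; minor triad there is i.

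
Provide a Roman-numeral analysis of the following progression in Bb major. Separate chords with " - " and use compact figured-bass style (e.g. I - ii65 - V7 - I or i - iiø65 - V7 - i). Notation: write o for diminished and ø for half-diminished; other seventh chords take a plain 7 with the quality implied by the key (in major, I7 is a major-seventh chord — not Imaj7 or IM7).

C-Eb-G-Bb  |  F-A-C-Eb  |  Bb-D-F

ii7 - V7 - I

C-Eb-G-Bb: minor seventh chord on C = scale degree 2 → ii7.
F-A-C-Eb: root F is the dominant; dominant seventh chord there is V7.
Bb-D-F: major triad on Bb = scale degree 1 → I.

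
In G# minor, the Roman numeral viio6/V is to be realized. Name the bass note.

E#

The applied chord viio6/V is rooted on C##: C##-E#-G#.
The figure 6 means first inversion — the third is in the bass.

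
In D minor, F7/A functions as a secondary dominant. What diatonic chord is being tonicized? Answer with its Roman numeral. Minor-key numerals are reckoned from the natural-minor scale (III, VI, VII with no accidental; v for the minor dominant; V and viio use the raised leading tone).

VI

The chord is a dominant seventh chord on F.
A dominant resolves down a perfect fifth: F → Bb. In D minor, Bb is scale degree 6, i.e. VI.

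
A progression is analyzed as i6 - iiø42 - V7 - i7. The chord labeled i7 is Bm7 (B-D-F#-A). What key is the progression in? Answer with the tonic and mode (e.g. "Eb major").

The chord Bm7 is a minor seventh chord rooted on B; its label is i7.
If B is scale degree 1 and the mode makes that degree carry a minor seventh chord, the tonic is B and the mode is minor.

B minor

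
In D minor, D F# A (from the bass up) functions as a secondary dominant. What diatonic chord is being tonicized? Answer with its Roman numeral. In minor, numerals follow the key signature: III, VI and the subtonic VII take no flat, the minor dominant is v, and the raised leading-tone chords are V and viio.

The chord is a major triad on D.
A dominant resolves down a perfect fifth: D → G. In D minor, G is scale degree 4, i.e. iv.

iv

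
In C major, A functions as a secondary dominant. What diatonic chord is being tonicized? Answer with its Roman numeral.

The chord is a major triad on A.
A dominant resolves down a perfect fifth: A → D. In C major, D is scale degree 2, i.e. ii.

ii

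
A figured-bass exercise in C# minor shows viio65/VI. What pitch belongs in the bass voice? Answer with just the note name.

B

The applied chord viio65/VI is rooted on G#: G#-B-D-F.
The figure 65 means first inversion — the third is in the bass.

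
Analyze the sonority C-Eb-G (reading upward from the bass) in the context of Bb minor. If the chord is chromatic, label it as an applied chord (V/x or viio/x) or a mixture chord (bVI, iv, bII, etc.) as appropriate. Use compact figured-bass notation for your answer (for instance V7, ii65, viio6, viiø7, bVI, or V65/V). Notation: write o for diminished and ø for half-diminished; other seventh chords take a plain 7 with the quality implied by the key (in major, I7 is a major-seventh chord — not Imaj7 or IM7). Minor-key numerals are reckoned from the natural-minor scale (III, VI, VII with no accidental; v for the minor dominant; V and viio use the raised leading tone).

ii

The pitches C-Eb-G form a minor triad rooted on C.
C is the second degree of Bb minor. This is the minor supertonic, borrowed from the parallel major (the Dorian ii).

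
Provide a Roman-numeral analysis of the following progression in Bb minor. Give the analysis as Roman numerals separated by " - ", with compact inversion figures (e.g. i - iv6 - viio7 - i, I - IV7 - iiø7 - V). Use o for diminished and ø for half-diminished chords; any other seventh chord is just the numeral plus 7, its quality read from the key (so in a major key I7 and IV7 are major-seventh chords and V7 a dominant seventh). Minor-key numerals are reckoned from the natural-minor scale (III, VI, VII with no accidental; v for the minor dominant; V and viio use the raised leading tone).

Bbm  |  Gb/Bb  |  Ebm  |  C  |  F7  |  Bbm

i - VI6 - iv - V/V - V7 - i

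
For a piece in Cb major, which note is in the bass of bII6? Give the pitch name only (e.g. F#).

Fb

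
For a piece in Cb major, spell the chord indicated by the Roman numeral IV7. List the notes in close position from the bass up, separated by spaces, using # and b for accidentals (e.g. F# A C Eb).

Fb Ab Cb Eb

In Cb major, scale degree 4 is Fb, and the diatonic chord built there is a major seventh chord.
Stacking thirds from Fb gives Fb-Ab-Cb-Eb.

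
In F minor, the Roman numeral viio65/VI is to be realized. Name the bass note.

Eb

The applied chord viio65/VI is rooted on C: C-Eb-Gb-Bbb.
The figure 65 means first inversion — the third is in the bass.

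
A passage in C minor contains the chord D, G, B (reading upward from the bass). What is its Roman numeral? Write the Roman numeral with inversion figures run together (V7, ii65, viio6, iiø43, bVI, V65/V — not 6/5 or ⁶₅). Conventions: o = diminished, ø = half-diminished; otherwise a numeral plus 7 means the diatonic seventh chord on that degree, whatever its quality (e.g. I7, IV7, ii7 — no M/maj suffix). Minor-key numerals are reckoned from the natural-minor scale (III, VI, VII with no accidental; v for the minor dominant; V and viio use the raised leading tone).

Stacked in thirds the chord is G-B-D: a major triad on G.
In C minor, G is the dominant; the diatonic major triad there is V.
With D in the bass the chord is in second inversion, so the figured bass is 64.

V64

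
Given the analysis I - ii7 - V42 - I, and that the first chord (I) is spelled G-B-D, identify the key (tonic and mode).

G major

The chord G is a major triad rooted on G; its label is I.
If G is scale degree 1 and the mode makes that degree carry a major triad, the tonic is G and the mode is major.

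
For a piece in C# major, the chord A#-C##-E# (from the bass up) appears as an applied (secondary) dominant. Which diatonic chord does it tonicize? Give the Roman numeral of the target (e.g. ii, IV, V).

The chord is a major triad on A#.
A dominant resolves down a perfect fifth: A# → D#. In C# major, D# is scale degree 2, i.e. ii.

ii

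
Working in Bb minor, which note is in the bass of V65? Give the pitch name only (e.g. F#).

V in Bb minor has root F; the chord is F-A-C-Eb.
The figure 65 means first inversion — the third is in the bass.

A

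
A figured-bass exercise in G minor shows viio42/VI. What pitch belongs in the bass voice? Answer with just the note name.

The applied chord viio42/VI is rooted on D: D-F-Ab-Cb.
The figure 42 means third inversion — the seventh is in the bass.

Cb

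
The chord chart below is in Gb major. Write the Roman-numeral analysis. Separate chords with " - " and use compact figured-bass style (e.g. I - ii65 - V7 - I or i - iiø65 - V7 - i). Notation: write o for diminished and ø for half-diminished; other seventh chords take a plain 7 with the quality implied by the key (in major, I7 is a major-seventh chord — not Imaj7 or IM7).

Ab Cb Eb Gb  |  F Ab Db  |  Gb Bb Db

ii7 - V6 - I

Ab-Cb-Eb-Gb has root Ab, degree 2 in Gb major, so ii7.
F-Ab-Db: root Db is the dominant; major triad there is V6.
Gb-Bb-Db: major triad on Gb = scale degree 1 → I.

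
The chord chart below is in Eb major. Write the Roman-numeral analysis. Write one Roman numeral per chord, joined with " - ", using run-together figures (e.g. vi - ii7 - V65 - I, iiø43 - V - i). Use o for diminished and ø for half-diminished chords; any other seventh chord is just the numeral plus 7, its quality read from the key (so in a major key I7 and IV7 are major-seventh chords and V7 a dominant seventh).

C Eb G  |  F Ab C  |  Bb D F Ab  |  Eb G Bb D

C-Eb-G: minor triad on C = scale degree 6 → vi.
F-Ab-C: minor triad on F = scale degree 2 → ii.
Bb-D-F-Ab: dominant seventh chord on Bb = scale degree 5 → V7.
Eb-G-Bb-D: root Eb is the tonic; major seventh chord there is I7.

vi - ii - V7 - I7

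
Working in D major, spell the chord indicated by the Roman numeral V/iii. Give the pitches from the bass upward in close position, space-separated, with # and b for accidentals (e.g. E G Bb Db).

C# E# G#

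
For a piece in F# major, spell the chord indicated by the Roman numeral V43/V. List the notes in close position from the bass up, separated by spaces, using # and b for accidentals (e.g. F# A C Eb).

V43/V is a secondary dominant — the dominant seventh of V. V in F# major is C#, so the applied chord's root is G#, a perfect fifth above.
Building a dominant seventh chord on G# gives G#-B#-D#-F#.
The figured bass 43 indicates second inversion, placing the fifth (D#) in the bass: D#-F#-G#-B#.

D# F# G# B#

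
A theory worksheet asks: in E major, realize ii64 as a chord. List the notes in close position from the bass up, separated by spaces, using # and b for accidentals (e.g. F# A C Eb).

C# F# A

The numeral's case and figure indicate a minor triad. In E major its root, the supertonic, is F#.
That chord is spelled F#-A-C#.
With the 64 figure the chord is in second inversion; from the bass C# upward in close position it reads C#-F#-A.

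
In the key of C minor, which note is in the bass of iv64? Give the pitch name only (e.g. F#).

iv in C minor has root F; the chord is F-Ab-C.
The figure 64 means second inversion — the fifth is in the bass.

C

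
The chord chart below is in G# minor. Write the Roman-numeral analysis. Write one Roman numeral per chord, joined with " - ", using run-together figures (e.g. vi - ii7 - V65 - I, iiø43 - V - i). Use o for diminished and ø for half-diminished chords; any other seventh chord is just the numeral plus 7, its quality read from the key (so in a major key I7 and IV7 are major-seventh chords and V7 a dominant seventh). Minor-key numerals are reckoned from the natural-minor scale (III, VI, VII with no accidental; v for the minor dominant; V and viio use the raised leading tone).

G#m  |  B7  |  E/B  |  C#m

i - V7/VI - VI64 - iv

G#m: root G# is the tonic; minor triad there is i.
B7: a dominant seventh chord on B, the applied dominant of VI → V7/VI.
E/B: root E is the submediant; major triad there is VI64.
C#m: root C# is the subdominant; minor triad there is iv.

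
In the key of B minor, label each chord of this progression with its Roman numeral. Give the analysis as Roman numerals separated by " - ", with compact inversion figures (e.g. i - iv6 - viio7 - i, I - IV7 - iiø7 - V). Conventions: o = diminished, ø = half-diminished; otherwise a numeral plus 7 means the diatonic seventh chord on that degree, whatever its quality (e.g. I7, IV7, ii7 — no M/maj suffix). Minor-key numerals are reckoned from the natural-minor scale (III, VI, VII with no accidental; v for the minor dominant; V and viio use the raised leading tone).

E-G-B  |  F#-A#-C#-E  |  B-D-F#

E-G-B: root E is the subdominant; minor triad there is iv.
F#-A#-C#-E: dominant seventh chord on F# = scale degree 5 → V7.
B-D-F# has root B, degree 1 in B minor, so i.

iv - V7 - i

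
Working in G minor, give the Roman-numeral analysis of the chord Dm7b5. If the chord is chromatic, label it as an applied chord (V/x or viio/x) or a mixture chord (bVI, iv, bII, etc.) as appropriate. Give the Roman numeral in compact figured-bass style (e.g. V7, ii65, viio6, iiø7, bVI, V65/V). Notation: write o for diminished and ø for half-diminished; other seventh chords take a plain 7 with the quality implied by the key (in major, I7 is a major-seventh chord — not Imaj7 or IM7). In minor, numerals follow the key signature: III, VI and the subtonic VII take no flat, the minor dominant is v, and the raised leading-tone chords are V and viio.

The pitches D-F-Ab-C form a half-diminished seventh chord rooted on D.
D sits a half step below Eb (VI in G minor); a diminished chord there is the applied leading-tone chord of VI.

viiø7/VI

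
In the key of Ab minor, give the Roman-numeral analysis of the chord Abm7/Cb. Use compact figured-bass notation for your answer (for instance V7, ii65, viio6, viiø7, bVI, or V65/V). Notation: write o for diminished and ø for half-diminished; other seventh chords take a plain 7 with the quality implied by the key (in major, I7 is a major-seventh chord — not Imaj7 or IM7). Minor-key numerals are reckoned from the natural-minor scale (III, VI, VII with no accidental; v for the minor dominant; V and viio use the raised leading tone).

Stacked in thirds the chord is Ab-Cb-Eb-Gb: a minor seventh chord on Ab.
In Ab minor, Ab is the tonic; the diatonic minor seventh chord there is i7.
With Cb in the bass the chord is in first inversion, so the figured bass is 65.

i65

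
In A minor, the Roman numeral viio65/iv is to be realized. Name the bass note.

E

The applied chord viio65/iv is rooted on C#: C#-E-G-Bb.
The figure 65 means first inversion — the third is in the bass.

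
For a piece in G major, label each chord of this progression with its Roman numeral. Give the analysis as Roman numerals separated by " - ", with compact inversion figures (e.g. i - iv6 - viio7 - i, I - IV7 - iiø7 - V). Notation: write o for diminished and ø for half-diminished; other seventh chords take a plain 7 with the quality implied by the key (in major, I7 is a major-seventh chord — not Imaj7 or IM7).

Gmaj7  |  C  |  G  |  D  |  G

Gmaj7: root G is the tonic; major seventh chord there is I7.
C has root C, degree 4 in G major, so IV.
G: root G is the tonic; major triad there is I.
D: root D is the dominant; major triad there is V.
G: major triad on G = scale degree 1 → I.

I7 - IV - I - V - I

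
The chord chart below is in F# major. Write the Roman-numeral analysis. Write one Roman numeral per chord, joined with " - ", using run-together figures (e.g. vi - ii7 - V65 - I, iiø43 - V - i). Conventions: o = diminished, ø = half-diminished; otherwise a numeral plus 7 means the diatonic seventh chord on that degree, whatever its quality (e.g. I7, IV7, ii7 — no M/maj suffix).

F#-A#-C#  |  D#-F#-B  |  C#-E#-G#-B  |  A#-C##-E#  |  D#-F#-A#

I - IV6 - V7 - V/vi - vi

F#-A#-C#: root F# is the tonic; major triad there is I.
D#-F#-B has root B, degree 4 in F# major, so IV6.
C#-E#-G#-B: root C# is the dominant; dominant seventh chord there is V7.
A#-C##-E#: chromatic; A# is V of vi, so V/vi.
D#-F#-A#: root D# is the submediant; minor triad there is vi.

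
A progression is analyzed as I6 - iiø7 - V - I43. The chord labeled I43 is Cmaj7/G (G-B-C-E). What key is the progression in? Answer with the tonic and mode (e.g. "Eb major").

C major

The chord Cmaj7/G is a major seventh chord rooted on C; its label is I43.
If C is scale degree 1 and the mode makes that degree carry a major seventh chord, the tonic is C and the mode is major.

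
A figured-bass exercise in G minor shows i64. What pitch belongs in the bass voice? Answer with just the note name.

D

i in G minor has root G; the chord is G-Bb-D.
The figure 64 means second inversion — the fifth is in the bass.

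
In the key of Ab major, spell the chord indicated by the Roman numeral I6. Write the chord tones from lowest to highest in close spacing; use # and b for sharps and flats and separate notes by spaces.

C Eb Ab

In Ab major, the first degree is Ab, and the diatonic chord built there is a major triad.
That chord is spelled Ab-C-Eb.
The figured bass 6 indicates first inversion, placing the third (C) in the bass: C-Eb-Ab.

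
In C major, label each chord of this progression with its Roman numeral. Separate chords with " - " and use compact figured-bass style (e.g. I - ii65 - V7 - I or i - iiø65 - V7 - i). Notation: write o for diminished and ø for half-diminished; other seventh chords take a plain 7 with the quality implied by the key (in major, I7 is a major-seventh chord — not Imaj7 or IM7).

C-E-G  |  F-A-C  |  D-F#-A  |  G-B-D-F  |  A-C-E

C-E-G: root C is the tonic; major triad there is I.
F-A-C: root F is the subdominant; major triad there is IV.
D-F#-A: a major triad on D, the applied dominant of V → V/V.
G-B-D-F: dominant seventh chord on G = scale degree 5 → V7.
A-C-E: root A is the submediant; minor triad there is vi.

I - IV - V/V - V7 - vi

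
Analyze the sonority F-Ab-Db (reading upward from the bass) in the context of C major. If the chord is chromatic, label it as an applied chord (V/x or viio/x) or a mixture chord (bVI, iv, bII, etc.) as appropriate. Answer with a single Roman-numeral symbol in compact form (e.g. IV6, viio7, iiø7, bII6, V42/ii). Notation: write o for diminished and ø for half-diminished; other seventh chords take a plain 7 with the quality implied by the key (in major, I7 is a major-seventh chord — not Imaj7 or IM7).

Stacked in thirds the chord is Db-F-Ab: a major triad on Db.
Db is the lowered second degree of C major (diatonic 2 would be D). This is the Neapolitan sixth — a major triad on the lowered second degree, here in its customary first inversion.
With F in the bass the chord is in first inversion, so the figured bass is 6.

bII6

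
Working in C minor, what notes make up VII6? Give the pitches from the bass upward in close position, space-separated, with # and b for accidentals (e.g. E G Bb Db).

The numeral's case and figure indicate a major triad. In C minor its root, the seventh degree, is Bb.
Stacking thirds from Bb gives Bb-D-F.
The figured bass 6 indicates first inversion, placing the third (D) in the bass: D-F-Bb.

D F Bb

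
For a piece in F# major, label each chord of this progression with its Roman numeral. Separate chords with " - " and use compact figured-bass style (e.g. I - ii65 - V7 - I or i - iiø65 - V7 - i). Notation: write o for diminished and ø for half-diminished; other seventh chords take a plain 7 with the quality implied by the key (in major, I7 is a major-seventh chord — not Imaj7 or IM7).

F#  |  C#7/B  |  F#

F#: major triad on F# = scale degree 1 → I.
C#7/B has root C#, degree 5 in F# major, so V42.
F#: root F# is the tonic; major triad there is I.

I - V42 - I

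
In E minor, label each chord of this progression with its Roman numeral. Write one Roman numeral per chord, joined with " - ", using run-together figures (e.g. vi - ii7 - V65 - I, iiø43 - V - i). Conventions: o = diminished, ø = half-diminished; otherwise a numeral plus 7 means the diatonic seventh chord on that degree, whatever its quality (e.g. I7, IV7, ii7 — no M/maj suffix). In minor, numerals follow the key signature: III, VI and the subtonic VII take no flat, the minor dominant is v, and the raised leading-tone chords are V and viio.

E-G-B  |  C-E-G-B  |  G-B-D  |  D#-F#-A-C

E-G-B has root E, degree 1 in E minor, so i.
C-E-G-B: major seventh chord on C = scale degree 6 → VI7.
G-B-D: root G is the mediant; major triad there is III.
D#-F#-A-C: root D# is the leading tone; fully diminished seventh chord there is viio7.

i - VI7 - III - viio7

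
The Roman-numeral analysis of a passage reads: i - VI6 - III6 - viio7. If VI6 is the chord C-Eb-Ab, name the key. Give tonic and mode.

The chord Ab/C is a major triad rooted on Ab; its label is VI6.
If Ab is scale degree 6 and the mode makes that degree carry a major triad, the tonic is C and the mode is minor.

C minor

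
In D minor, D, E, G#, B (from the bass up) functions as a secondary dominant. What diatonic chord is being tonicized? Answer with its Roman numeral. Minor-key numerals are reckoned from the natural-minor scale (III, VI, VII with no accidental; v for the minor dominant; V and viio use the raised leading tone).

V

The chord is a dominant seventh chord on E.
A dominant resolves down a perfect fifth: E → A. In D minor, A is scale degree 5, i.e. V.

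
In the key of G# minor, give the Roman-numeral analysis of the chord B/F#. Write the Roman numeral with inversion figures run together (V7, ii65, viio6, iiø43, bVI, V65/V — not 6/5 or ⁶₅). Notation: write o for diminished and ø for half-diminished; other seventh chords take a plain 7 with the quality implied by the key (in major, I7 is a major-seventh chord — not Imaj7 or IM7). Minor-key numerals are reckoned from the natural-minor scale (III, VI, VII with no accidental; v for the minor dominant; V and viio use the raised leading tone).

III64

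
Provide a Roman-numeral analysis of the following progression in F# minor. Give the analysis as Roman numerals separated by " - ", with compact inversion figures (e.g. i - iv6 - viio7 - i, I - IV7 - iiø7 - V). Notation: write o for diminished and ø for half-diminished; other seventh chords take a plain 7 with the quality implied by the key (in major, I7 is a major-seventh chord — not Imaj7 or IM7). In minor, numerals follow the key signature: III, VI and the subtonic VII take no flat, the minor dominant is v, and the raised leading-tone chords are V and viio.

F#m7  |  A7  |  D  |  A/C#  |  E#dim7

F#m7: minor seventh chord on F# = scale degree 1 → i7.
A7 is the secondary dominant of VI (dominant seventh chord on A): V7/VI.
D: root D is the submediant; major triad there is VI.
A/C#: major triad on A = scale degree 3 → III6.
E#dim7: root E# is the leading tone; fully diminished seventh chord there is viio7.

i7 - V7/VI - VI - III6 - viio7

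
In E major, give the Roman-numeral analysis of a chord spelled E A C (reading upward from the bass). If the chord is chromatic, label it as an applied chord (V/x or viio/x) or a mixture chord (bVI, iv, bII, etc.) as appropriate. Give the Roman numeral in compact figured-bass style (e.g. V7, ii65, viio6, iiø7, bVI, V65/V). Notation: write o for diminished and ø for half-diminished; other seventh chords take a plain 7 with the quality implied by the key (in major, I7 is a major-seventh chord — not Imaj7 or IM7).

iv64

Stacked in thirds the chord is A-C-E: a minor triad on A.
A is the fourth degree of E major. This is the minor subdominant, borrowed from the parallel minor.
With E in the bass the chord is in second inversion, so the figured bass is 64.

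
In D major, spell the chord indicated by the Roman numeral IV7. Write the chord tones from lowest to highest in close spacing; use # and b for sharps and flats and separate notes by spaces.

In D major, scale degree 4 is G, and the diatonic chord built there is a major seventh chord.
That chord is spelled G-B-D-F#.

G B D F#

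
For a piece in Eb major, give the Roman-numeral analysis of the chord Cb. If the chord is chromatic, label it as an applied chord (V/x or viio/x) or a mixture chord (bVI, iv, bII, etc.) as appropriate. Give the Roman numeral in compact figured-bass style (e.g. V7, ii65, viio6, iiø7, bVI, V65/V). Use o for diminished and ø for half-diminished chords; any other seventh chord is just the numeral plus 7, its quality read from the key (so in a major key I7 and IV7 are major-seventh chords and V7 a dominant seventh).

Stacked in thirds the chord is Cb-Eb-Gb: a major triad on Cb.
Cb is the lowered sixth degree of Eb major (diatonic 6 would be C). This is a major triad on the lowered sixth degree, borrowed from the parallel minor.

bVI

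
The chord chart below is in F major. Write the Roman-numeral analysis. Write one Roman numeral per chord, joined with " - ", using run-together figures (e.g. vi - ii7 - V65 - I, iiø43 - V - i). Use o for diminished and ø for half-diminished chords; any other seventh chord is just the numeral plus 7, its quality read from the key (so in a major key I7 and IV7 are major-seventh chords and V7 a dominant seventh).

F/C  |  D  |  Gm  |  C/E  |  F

F/C: major triad on F = scale degree 1 → I64.
D: chromatic; D is V of ii, so V/ii.
Gm has root G, degree 2 in F major, so ii.
C/E: root C is the dominant; major triad there is V6.
F: major triad on F = scale degree 1 → I.

I64 - V/ii - ii - V6 - I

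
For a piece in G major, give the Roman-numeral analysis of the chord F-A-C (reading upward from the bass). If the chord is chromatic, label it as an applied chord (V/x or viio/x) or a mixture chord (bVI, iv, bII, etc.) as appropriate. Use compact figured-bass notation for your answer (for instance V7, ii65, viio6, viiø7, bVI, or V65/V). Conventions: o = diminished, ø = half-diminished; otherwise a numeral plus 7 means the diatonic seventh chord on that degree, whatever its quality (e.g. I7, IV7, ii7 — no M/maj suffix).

The pitches F-A-C form a major triad rooted on F.
F is the lowered seventh degree of G major (diatonic 7 would be F#). This is a major triad on the lowered seventh degree (the subtonic), borrowed from the parallel minor.

bVII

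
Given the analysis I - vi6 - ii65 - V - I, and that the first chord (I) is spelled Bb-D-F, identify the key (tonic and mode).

Bb major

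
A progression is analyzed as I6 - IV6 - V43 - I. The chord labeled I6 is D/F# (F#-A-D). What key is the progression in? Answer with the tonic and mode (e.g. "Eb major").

D major

The anchor chord is a major triad on D, labeled I6.
If D is scale degree 1 and the mode makes that degree carry a major triad, the tonic is D and the mode is major.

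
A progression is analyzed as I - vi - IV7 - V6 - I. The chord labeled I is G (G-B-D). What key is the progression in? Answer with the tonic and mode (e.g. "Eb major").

G major

The chord G is a major triad rooted on G; its label is I.
If G is scale degree 1 and the mode makes that degree carry a major triad, the tonic is G and the mode is major.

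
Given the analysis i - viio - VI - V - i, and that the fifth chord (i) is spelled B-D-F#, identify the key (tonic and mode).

The chord Bm is a minor triad rooted on B; its label is i.
If B is scale degree 1 and the mode makes that degree carry a minor triad, the tonic is B and the mode is minor.

B minor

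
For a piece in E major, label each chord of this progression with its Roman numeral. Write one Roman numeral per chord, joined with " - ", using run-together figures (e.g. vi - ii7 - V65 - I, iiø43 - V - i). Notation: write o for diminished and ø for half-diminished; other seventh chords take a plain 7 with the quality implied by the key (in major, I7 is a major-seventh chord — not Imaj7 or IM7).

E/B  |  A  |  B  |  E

E/B: major triad on E = scale degree 1 → I64.
A: root A is the subdominant; major triad there is IV.
B has root B, degree 5 in E major, so V.
E: root E is the tonic; major triad there is I.

I64 - IV - V - I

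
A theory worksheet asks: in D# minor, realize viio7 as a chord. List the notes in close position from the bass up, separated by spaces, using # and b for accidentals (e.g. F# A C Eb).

C## E# G# B

In D# minor, the leading-tone chord is built on the raised seventh degree, C##.
Stacking thirds from C## gives C##-E#-G#-B.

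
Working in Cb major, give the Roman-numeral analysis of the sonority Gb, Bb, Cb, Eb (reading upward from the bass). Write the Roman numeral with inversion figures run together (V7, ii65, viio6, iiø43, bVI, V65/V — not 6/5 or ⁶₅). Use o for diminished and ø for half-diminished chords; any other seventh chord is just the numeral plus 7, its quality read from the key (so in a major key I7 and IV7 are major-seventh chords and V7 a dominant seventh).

I43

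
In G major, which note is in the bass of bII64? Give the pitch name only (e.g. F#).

Eb

bII in G major has root Ab; the chord is Ab-C-Eb.
The figure 64 means second inversion — the fifth is in the bass.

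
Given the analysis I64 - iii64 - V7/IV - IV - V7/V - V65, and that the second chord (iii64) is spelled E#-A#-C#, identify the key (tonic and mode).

F# major

The chord A#m/E# is a minor triad rooted on A#; its label is iii64.
If A# is scale degree 3 and the mode makes that degree carry a minor triad, the tonic is F# and the mode is major.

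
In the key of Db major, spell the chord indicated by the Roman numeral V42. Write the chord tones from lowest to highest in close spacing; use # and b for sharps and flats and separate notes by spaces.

The numeral's case and figure indicate a dominant seventh chord. In Db major its root, the dominant, is Ab.
That chord is spelled Ab-C-Eb-Gb.
The figured bass 42 indicates third inversion, placing the seventh (Gb) in the bass: Gb-Ab-C-Eb.

Gb Ab C Eb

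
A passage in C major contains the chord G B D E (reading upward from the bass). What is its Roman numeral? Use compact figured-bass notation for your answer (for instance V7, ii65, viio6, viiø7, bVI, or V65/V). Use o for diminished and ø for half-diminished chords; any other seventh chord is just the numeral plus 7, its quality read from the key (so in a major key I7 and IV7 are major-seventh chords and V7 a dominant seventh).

iii65

Stacked in thirds the chord is E-G-B-D: a minor seventh chord on E.
In C major, E is the mediant; the diatonic minor seventh chord there is iii7.
With G in the bass the chord is in first inversion, so the figured bass is 65.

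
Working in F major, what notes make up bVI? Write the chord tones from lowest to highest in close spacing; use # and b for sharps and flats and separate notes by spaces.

Db F Ab

Scale degree 6 in F major is D; lowering it a half step gives Db. bVI is a major triad on the lowered sixth degree, borrowed from the parallel minor.
So the chord is Db-F-Ab, a major triad.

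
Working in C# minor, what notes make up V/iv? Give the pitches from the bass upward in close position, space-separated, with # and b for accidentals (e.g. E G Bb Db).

C# E# G#

The slash means an applied dominant: we want the dominant of iv. In C# minor, iv is F# minor, and its dominant is built on C#.
Building a major triad on C# gives C#-E#-G#.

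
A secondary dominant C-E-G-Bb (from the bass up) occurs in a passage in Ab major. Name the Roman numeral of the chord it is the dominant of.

vi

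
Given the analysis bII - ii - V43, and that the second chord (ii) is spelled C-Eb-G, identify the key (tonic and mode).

The chord Cm is a minor triad rooted on C; its label is ii.
ii on C implies C is the supertonic; that puts the tonic at Bb, and the lowercase numeral fits major mode.

Bb major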